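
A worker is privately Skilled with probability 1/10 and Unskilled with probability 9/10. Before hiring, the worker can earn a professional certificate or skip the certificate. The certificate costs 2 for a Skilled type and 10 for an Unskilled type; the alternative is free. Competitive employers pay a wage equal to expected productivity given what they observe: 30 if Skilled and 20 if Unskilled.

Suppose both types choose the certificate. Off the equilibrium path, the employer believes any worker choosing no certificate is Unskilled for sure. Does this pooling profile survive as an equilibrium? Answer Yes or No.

On path, the employer holds the prior and pays 1/10·30 + 9/10·20 = 21. Off path (no certificate), believing Unskilled, it pays 20.
Skilled: the certificate nets 21 − 2 = 19; no certificate nets 20. Skilled would deviate.
Unskilled: the certificate nets 21 − 10 = 11; no certificate nets 20. Unskilled would deviate.
A type deviates, so pooling fails.

No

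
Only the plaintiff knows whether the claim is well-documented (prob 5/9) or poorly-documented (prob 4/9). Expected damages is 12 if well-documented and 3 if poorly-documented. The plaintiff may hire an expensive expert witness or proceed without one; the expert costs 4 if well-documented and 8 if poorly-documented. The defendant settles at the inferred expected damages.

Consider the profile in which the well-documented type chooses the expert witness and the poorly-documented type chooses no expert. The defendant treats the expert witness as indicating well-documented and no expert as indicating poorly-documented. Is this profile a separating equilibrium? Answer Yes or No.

Under these beliefs, the expert witness earns settlement 12 and no expert earns settlement 3.
well-documented: the expert witness nets 12 − 4 = 8; no expert nets 3. well-documented prefers the expert witness.
poorly-documented: the expert witness nets 12 − 8 = 4; no expert nets 3. poorly-documented would deviate to the expert witness.
poorly-documented has a profitable deviation, so the profile is not an equilibrium.

No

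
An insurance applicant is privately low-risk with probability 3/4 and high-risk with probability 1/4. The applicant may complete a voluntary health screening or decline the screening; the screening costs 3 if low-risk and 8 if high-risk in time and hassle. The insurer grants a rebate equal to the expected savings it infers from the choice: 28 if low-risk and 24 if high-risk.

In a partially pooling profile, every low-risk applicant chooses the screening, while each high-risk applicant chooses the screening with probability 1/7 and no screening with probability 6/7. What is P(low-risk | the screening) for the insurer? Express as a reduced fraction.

21/22

P(the screening) = (3/4)·1 + (1/4)·(1/7) = 11/14.
By Bayes' rule, P(low-risk | the screening) = (3/4) / (11/14) = 21/22.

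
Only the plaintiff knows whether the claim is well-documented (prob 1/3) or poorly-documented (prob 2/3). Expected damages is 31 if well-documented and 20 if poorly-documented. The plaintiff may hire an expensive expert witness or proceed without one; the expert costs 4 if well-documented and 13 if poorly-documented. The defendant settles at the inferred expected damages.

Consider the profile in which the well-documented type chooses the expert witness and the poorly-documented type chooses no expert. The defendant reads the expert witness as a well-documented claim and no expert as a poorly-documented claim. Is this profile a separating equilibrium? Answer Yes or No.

Yes

Under these beliefs, the expert witness earns settlement 31 and no expert earns settlement 20.
well-documented: the expert witness nets 31 − 4 = 27; no expert nets 20. well-documented prefers the expert witness.
poorly-documented: the expert witness nets 31 − 13 = 18; no expert nets 20. poorly-documented prefers no expert.
Neither type deviates, so the separating profile is an equilibrium.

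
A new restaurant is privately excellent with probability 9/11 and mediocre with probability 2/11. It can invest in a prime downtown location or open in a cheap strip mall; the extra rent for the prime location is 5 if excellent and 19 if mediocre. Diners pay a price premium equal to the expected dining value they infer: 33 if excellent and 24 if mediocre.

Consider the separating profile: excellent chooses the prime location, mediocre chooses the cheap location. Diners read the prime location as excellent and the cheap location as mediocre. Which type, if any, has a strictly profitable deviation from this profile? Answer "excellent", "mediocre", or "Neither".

The prime location pays 33; the cheap location pays 24.
excellent: assigned the prime location, nets 33 − 5 = 28; deviating to the cheap location nets 24.
mediocre: assigned the cheap location, nets 24; deviating to the prime location nets 33 − 19 = 14.
Both types strictly prefer their assigned action; no profitable deviation.

Neither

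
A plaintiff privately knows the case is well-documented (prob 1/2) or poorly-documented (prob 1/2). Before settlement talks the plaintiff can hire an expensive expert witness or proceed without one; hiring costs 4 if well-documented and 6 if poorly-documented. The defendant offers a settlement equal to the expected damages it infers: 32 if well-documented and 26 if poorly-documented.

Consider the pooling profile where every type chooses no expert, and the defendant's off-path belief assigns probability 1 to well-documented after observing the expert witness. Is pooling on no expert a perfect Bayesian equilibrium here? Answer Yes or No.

Yes

On path, the defendant holds the prior and pays 1/2·32 + 1/2·26 = 29. Off path (the expert witness), believing well-documented, it pays 32.
well-documented: no expert nets 29; the expert witness nets 32 − 4 = 28. well-documented stays.
poorly-documented: no expert nets 29; the expert witness nets 32 − 6 = 26. poorly-documented stays.
No type deviates, so pooling is sustained.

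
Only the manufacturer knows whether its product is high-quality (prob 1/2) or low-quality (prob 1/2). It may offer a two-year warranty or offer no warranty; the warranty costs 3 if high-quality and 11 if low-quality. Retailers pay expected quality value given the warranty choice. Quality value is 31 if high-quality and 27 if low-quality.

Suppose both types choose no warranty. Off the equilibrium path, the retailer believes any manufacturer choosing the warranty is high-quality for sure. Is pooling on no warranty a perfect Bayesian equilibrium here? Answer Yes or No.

On path, the retailer holds the prior and pays 1/2·31 + 1/2·27 = 29. Off path (the warranty), believing high-quality, it pays 31.
high-quality: no warranty nets 29; the warranty nets 31 − 3 = 28. high-quality stays.
low-quality: no warranty nets 29; the warranty nets 31 − 11 = 20. low-quality stays.
No type deviates, so pooling is sustained.

Yes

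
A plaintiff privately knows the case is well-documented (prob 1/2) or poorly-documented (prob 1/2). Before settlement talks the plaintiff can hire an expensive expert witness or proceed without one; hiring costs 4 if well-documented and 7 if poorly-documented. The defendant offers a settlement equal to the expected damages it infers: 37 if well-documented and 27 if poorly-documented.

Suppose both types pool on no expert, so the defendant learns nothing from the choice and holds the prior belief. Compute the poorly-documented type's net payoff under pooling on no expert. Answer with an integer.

32

Pooled settlement = 1/2·37 + 1/2·27 = 32.
poorly-documented pays no cost for no expert, so net payoff = 32.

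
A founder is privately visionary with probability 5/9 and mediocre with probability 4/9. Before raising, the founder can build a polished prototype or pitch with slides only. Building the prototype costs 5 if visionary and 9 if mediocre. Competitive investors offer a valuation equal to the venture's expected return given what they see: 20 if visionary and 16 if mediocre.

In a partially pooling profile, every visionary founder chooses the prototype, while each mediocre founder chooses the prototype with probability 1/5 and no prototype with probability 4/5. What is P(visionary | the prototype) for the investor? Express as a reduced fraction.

P(the prototype) = (5/9)·1 + (4/9)·(1/5) = 29/45.
By Bayes' rule, P(visionary | the prototype) = (5/9) / (29/45) = 25/29.

25/29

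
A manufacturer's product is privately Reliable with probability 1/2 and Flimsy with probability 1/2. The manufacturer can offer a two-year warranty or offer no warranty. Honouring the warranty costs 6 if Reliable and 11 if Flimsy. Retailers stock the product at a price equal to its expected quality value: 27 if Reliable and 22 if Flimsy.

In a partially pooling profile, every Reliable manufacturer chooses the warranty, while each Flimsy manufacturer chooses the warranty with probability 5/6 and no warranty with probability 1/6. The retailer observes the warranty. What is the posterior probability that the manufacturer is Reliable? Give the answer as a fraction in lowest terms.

6/11

P(the warranty) = (1/2)·1 + (1/2)·(5/6) = 11/12.
By Bayes' rule, P(Reliable | the warranty) = (1/2) / (11/12) = 6/11.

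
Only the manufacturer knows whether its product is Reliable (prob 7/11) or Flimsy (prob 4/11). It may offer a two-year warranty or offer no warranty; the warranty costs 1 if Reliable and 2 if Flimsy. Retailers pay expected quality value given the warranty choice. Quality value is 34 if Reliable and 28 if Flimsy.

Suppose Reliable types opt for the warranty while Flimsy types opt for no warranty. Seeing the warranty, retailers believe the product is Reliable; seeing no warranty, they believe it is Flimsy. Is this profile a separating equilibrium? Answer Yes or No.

No

Under these beliefs, the warranty earns price 34 and no warranty earns price 28.
Reliable: the warranty nets 34 − 1 = 33; no warranty nets 28. Reliable prefers the warranty.
Flimsy: the warranty nets 34 − 2 = 32; no warranty nets 28. Flimsy would deviate to the warranty.
Flimsy has a profitable deviation, so the profile is not an equilibrium.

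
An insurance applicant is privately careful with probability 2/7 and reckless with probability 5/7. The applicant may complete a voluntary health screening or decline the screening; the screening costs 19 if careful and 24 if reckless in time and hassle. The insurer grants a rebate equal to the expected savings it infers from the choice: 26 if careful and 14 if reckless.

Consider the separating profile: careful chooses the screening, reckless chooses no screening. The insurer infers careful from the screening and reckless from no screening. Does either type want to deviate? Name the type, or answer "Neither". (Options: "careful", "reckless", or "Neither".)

careful

The screening pays 26; no screening pays 14.
careful: assigned the screening, nets 26 − 19 = 7; deviating to no screening nets 14.
reckless: assigned no screening, nets 14; deviating to the screening nets 26 − 24 = 2.
The careful type gains 7 by deviating.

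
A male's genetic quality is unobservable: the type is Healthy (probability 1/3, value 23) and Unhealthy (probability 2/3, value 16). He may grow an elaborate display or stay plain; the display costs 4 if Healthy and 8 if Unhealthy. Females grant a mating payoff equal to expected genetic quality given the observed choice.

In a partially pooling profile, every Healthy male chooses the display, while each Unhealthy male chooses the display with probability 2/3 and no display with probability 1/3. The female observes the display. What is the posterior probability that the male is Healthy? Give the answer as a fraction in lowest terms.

3/7

P(the display) = (1/3)·1 + (2/3)·(2/3) = 7/9.
By Bayes' rule, P(Healthy | the display) = (1/3) / (7/9) = 3/7.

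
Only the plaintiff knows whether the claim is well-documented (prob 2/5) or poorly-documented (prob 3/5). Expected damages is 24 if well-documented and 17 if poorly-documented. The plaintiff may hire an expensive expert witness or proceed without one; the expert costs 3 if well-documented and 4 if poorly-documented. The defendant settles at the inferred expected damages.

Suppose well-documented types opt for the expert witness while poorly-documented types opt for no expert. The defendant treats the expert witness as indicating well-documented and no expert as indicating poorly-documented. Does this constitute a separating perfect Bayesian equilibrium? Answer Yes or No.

Under these beliefs, the expert witness earns settlement 24 and no expert earns settlement 17.
well-documented: the expert witness nets 24 − 3 = 21; no expert nets 17. well-documented prefers the expert witness.
poorly-documented: the expert witness nets 24 − 4 = 20; no expert nets 17. poorly-documented would deviate to the expert witness.
poorly-documented has a profitable deviation, so the profile is not an equilibrium.

No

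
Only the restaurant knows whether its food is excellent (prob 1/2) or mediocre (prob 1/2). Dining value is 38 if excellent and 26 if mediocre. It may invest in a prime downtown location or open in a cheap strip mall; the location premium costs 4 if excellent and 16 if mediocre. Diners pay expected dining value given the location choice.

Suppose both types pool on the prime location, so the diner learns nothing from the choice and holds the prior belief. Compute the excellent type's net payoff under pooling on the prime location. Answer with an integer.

28

Pooled price premium = 1/2·38 + 1/2·26 = 32.
excellent pays cost 4 for the prime location, so net payoff = 32 − 4 = 28.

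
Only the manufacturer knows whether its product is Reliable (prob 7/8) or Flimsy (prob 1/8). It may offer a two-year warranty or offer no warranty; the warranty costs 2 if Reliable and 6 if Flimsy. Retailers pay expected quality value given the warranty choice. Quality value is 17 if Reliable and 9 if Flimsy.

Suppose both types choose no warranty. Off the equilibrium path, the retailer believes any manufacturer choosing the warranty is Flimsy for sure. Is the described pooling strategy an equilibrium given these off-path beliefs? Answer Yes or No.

On path, the retailer holds the prior and pays 7/8·17 + 1/8·9 = 16. Off path (the warranty), believing Flimsy, it pays 9.
Reliable: no warranty nets 16; the warranty nets 9 − 2 = 7. Reliable stays.
Flimsy: no warranty nets 16; the warranty nets 9 − 6 = 3. Flimsy stays.
No type deviates, so pooling is sustained.

Yes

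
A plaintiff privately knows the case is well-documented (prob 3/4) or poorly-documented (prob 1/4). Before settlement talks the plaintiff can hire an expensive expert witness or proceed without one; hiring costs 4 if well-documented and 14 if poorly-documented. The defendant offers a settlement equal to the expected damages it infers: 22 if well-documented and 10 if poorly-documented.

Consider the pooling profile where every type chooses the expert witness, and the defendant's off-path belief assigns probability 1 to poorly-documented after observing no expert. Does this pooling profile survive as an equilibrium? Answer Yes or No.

No

On path, the defendant holds the prior and pays 3/4·22 + 1/4·10 = 19. Off path (no expert), believing poorly-documented, it pays 10.
well-documented: the expert witness nets 19 − 4 = 15; no expert nets 10. well-documented stays.
poorly-documented: the expert witness nets 19 − 14 = 5; no expert nets 10. poorly-documented would deviate.
A type deviates, so pooling fails.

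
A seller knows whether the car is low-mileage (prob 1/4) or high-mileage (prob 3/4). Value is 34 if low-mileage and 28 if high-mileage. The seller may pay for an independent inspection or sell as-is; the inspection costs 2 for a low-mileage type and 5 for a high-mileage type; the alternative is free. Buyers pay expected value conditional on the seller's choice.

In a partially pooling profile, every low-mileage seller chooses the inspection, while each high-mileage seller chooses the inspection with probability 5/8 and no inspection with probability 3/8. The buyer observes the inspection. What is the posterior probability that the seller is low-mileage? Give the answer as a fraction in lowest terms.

8/23

P(the inspection) = (1/4)·1 + (3/4)·(5/8) = 23/32.
By Bayes' rule, P(low-mileage | the inspection) = (1/4) / (23/32) = 8/23.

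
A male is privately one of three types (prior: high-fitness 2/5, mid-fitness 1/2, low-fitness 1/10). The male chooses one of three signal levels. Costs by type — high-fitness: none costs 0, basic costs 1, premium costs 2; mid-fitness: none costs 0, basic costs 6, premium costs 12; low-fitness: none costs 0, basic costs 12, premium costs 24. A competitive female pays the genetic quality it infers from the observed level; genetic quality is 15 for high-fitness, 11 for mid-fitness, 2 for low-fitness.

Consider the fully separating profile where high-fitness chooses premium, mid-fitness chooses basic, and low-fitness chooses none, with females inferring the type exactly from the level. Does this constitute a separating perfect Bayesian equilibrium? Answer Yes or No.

Separating mating payoffs: premium → 15, basic → 11, none → 2.
high-fitness (assigned premium): none: 2 − 0 = 2; basic: 11 − 1 = 10; premium: 15 − 2 = 13. high-fitness stays.
mid-fitness (assigned basic): none: 2 − 0 = 2; basic: 11 − 6 = 5; premium: 15 − 12 = 3. mid-fitness stays.
low-fitness (assigned none): none: 2 − 0 = 2; basic: 11 − 12 = -1; premium: 15 − 24 = -9. low-fitness stays.
Every type prefers its assigned level; separation holds.

Yes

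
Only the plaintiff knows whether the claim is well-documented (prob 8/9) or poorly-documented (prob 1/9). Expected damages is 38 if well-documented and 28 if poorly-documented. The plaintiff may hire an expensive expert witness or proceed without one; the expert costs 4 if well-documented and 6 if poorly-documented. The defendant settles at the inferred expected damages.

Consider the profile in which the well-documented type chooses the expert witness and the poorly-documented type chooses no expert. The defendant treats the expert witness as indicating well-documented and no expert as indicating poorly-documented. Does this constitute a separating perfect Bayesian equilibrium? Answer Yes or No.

Under these beliefs, the expert witness earns settlement 38 and no expert earns settlement 28.
well-documented: the expert witness nets 38 − 4 = 34; no expert nets 28. well-documented prefers the expert witness.
poorly-documented: the expert witness nets 38 − 6 = 32; no expert nets 28. poorly-documented would deviate to the expert witness.
poorly-documented has a profitable deviation, so the profile is not an equilibrium.

No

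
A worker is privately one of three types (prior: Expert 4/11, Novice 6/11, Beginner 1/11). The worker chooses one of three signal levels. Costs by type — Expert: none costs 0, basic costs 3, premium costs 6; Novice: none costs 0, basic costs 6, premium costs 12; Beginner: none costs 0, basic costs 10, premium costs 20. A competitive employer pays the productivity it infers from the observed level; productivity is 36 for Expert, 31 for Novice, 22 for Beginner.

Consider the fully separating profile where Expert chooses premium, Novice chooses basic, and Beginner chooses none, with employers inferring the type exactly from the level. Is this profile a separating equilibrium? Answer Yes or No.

Yes

Separating wages: premium → 36, basic → 31, none → 22.
Expert (assigned premium): none: 22 − 0 = 22; basic: 31 − 3 = 28; premium: 36 − 6 = 30. Expert stays.
Novice (assigned basic): none: 22 − 0 = 22; basic: 31 − 6 = 25; premium: 36 − 12 = 24. Novice stays.
Beginner (assigned none): none: 22 − 0 = 22; basic: 31 − 10 = 21; premium: 36 − 20 = 16. Beginner stays.
Every type prefers its assigned level; separation holds.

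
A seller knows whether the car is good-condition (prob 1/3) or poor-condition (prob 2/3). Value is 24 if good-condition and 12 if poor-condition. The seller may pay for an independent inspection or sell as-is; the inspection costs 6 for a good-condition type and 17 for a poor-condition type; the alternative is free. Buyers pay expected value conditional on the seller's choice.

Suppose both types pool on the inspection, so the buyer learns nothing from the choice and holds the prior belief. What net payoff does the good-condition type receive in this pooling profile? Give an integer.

10

Pooled price = 1/3·24 + 2/3·12 = 16.
good-condition pays cost 6 for the inspection, so net payoff = 16 − 6 = 10.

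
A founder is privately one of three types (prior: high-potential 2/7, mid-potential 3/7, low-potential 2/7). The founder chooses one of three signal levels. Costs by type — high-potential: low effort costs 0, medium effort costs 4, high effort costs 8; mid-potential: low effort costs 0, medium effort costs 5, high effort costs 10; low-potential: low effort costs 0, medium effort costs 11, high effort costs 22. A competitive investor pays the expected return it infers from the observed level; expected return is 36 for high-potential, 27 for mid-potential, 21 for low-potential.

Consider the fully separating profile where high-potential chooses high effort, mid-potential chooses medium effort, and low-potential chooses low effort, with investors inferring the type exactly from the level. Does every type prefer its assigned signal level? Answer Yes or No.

Separating valuations: high effort → 36, medium effort → 27, low effort → 21.
high-potential (assigned high effort): low effort: 21 − 0 = 21; medium effort: 27 − 4 = 23; high effort: 36 − 8 = 28. high-potential stays.
mid-potential (assigned medium effort): low effort: 21 − 0 = 21; medium effort: 27 − 5 = 22; high effort: 36 − 10 = 26. mid-potential prefers high effort.
low-potential (assigned low effort): low effort: 21 − 0 = 21; medium effort: 27 − 11 = 16; high effort: 36 − 22 = 14. low-potential stays.
At least one type deviates; the separating profile fails.

No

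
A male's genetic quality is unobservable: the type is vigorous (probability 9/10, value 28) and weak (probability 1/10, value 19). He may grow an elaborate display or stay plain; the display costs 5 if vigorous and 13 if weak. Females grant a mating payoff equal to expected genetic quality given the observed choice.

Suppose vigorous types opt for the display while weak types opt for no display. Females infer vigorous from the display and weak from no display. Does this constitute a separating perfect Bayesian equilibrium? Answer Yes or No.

Yes

Under these beliefs, the display earns mating payoff 28 and no display earns mating payoff 19.
vigorous: the display nets 28 − 5 = 23; no display nets 19. vigorous prefers the display.
weak: the display nets 28 − 13 = 15; no display nets 19. weak prefers no display.
Neither type deviates, so the separating profile is an equilibrium.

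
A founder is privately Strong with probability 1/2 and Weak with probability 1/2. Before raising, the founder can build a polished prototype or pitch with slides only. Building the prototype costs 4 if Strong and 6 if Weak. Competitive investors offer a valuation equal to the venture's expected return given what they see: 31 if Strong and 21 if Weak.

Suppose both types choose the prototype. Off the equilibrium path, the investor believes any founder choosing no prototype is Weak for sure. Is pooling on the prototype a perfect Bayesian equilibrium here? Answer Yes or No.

No

On path, the investor holds the prior and pays 1/2·31 + 1/2·21 = 26. Off path (no prototype), believing Weak, it pays 21.
Strong: the prototype nets 26 − 4 = 22; no prototype nets 21. Strong stays.
Weak: the prototype nets 26 − 6 = 20; no prototype nets 21. Weak would deviate.
A type deviates, so pooling fails.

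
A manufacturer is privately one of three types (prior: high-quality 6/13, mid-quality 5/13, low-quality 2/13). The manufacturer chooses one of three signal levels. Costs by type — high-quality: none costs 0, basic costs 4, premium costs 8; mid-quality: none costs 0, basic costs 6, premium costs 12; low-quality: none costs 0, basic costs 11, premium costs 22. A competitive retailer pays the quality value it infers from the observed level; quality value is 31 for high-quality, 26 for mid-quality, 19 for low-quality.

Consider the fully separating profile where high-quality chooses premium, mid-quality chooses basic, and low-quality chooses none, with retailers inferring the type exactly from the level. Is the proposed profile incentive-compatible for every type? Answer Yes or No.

Yes

Separating prices: premium → 31, basic → 26, none → 19.
high-quality (assigned premium): none: 19 − 0 = 19; basic: 26 − 4 = 22; premium: 31 − 8 = 23. high-quality stays.
mid-quality (assigned basic): none: 19 − 0 = 19; basic: 26 − 6 = 20; premium: 31 − 12 = 19. mid-quality stays.
low-quality (assigned none): none: 19 − 0 = 19; basic: 26 − 11 = 15; premium: 31 − 22 = 9. low-quality stays.
Every type prefers its assigned level; separation holds.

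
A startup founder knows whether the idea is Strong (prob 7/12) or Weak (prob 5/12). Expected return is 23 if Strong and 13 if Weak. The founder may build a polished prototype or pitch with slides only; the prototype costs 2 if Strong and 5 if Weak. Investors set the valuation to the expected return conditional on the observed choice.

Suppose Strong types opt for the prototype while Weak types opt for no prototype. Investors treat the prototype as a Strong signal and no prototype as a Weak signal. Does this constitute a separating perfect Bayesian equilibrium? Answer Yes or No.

No

Under these beliefs, the prototype earns valuation 23 and no prototype earns valuation 13.
Strong: the prototype nets 23 − 2 = 21; no prototype nets 13. Strong prefers the prototype.
Weak: the prototype nets 23 − 5 = 18; no prototype nets 13. Weak would deviate to the prototype.
Weak has a profitable deviation, so the profile is not an equilibrium.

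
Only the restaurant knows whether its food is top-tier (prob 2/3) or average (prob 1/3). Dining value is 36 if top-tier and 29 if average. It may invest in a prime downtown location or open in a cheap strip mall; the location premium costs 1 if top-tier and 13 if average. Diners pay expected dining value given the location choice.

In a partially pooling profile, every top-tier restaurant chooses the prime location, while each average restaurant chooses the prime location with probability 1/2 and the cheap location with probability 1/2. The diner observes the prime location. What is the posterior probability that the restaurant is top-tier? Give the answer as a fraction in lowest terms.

P(the prime location) = (2/3)·1 + (1/3)·(1/2) = 5/6.
By Bayes' rule, P(top-tier | the prime location) = (2/3) / (5/6) = 4/5.

4/5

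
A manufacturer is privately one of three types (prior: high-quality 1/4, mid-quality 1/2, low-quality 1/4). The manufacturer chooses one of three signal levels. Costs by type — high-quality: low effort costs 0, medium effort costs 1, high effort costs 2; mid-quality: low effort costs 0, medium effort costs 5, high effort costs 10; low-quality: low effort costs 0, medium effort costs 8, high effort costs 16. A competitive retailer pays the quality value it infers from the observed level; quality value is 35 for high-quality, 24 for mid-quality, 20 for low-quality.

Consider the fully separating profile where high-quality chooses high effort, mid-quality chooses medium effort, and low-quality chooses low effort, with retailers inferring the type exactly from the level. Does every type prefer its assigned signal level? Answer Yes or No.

No

Separating prices: high effort → 35, medium effort → 24, low effort → 20.
high-quality (assigned high effort): low effort: 20 − 0 = 20; medium effort: 24 − 1 = 23; high effort: 35 − 2 = 33. high-quality stays.
mid-quality (assigned medium effort): low effort: 20 − 0 = 20; medium effort: 24 − 5 = 19; high effort: 35 − 10 = 25. mid-quality prefers high effort.
low-quality (assigned low effort): low effort: 20 − 0 = 20; medium effort: 24 − 8 = 16; high effort: 35 − 16 = 19. low-quality stays.
At least one type deviates; the separating profile fails.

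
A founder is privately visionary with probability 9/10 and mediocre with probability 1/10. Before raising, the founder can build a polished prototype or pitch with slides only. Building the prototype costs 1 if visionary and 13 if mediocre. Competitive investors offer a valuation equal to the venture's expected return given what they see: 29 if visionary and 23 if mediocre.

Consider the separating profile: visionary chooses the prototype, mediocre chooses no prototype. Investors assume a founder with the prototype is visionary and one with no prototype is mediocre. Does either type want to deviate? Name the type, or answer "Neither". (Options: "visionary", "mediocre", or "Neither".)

The prototype pays 29; no prototype pays 23.
visionary: assigned the prototype, nets 29 − 1 = 28; deviating to no prototype nets 23.
mediocre: assigned no prototype, nets 23; deviating to the prototype nets 29 − 13 = 16.
Both types strictly prefer their assigned action; no profitable deviation.

Neither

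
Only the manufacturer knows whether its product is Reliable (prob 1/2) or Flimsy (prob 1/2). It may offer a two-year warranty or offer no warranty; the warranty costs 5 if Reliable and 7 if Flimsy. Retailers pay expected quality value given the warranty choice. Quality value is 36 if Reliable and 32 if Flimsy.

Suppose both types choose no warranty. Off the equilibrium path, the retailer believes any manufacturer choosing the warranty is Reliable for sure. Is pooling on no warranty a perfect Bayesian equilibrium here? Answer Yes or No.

Yes

On path, the retailer holds the prior and pays 1/2·36 + 1/2·32 = 34. Off path (the warranty), believing Reliable, it pays 36.
Reliable: no warranty nets 34; the warranty nets 36 − 5 = 31. Reliable stays.
Flimsy: no warranty nets 34; the warranty nets 36 − 7 = 29. Flimsy stays.
No type deviates, so pooling is sustained.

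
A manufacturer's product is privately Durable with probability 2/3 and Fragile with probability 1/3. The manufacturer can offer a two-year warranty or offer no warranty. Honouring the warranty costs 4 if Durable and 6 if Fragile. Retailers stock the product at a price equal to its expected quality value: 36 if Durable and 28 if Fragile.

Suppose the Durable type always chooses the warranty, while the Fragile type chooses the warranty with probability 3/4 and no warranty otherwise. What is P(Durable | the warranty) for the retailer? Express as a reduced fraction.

8/11

P(the warranty) = (2/3)·1 + (1/3)·(3/4) = 11/12.
By Bayes' rule, P(Durable | the warranty) = (2/3) / (11/12) = 8/11.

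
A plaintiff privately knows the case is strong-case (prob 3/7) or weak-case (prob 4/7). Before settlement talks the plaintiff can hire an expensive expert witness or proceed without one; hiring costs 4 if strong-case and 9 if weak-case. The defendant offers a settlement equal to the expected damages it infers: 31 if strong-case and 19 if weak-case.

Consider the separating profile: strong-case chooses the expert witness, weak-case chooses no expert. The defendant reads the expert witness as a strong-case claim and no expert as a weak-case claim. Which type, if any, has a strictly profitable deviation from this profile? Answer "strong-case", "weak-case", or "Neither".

weak-case

The expert witness pays 31; no expert pays 19.
strong-case: assigned the expert witness, nets 31 − 4 = 27; deviating to no expert nets 19.
weak-case: assigned no expert, nets 19; deviating to the expert witness nets 31 − 9 = 22.
The weak-case type gains 3 by deviating.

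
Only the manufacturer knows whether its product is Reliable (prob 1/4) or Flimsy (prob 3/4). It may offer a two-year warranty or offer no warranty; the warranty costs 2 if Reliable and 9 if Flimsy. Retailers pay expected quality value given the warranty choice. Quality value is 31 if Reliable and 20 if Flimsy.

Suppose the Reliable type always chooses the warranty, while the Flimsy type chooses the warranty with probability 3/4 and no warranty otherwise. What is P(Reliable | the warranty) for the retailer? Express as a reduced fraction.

P(the warranty) = (1/4)·1 + (3/4)·(3/4) = 13/16.
By Bayes' rule, P(Reliable | the warranty) = (1/4) / (13/16) = 4/13.

4/13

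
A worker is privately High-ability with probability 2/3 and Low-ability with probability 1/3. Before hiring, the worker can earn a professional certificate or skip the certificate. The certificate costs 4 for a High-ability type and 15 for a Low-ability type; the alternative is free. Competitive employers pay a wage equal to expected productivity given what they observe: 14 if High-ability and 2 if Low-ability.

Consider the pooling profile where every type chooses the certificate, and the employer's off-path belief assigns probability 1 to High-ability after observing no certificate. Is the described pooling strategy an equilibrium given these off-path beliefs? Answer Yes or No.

On path, the employer holds the prior and pays 2/3·14 + 1/3·2 = 10. Off path (no certificate), believing High-ability, it pays 14.
High-ability: the certificate nets 10 − 4 = 6; no certificate nets 14. High-ability would deviate.
Low-ability: the certificate nets 10 − 15 = -5; no certificate nets 14. Low-ability would deviate.
A type deviates, so pooling fails.

No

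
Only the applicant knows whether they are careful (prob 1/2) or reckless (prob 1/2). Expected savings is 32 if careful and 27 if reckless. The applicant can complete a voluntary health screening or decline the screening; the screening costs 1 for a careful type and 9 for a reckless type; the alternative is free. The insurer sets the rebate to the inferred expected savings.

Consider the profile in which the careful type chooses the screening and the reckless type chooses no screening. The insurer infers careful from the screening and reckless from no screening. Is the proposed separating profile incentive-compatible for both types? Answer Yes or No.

Yes

Under these beliefs, the screening earns rebate 32 and no screening earns rebate 27.
careful: the screening nets 32 − 1 = 31; no screening nets 27. careful prefers the screening.
reckless: the screening nets 32 − 9 = 23; no screening nets 27. reckless prefers no screening.
Neither type deviates, so the separating profile is an equilibrium.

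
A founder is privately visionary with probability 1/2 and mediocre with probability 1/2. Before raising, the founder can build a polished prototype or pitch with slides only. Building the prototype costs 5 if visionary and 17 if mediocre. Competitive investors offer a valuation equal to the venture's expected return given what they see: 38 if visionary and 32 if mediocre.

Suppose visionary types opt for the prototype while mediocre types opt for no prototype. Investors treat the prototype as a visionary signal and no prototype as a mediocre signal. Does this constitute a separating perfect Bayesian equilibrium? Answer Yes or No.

Under these beliefs, the prototype earns valuation 38 and no prototype earns valuation 32.
visionary: the prototype nets 38 − 5 = 33; no prototype nets 32. visionary prefers the prototype.
mediocre: the prototype nets 38 − 17 = 21; no prototype nets 32. mediocre prefers no prototype.
Neither type deviates, so the separating profile is an equilibrium.

Yes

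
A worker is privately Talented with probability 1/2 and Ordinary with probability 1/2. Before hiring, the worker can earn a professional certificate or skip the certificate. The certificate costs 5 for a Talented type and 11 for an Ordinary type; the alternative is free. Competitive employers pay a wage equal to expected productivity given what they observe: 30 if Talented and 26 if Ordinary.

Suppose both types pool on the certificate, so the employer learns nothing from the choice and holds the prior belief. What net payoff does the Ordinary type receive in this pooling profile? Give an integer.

Pooled wage = 1/2·30 + 1/2·26 = 28.
Ordinary pays cost 11 for the certificate, so net payoff = 28 − 11 = 17.

17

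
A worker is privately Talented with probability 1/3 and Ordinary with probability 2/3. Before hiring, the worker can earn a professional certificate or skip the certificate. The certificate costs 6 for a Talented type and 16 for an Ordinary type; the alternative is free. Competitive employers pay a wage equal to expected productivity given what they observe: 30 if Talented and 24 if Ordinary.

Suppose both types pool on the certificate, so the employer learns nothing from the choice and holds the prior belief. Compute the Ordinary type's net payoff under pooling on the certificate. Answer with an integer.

Pooled wage = 1/3·30 + 2/3·24 = 26.
Ordinary pays cost 16 for the certificate, so net payoff = 26 − 16 = 10.

10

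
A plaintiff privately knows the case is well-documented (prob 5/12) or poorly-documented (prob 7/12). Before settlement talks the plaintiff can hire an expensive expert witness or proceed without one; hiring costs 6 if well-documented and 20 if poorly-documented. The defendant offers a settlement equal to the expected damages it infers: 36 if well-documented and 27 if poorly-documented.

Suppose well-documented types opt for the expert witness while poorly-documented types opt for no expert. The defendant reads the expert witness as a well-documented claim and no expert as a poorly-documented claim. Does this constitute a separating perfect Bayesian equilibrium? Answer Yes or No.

Yes

Under these beliefs, the expert witness earns settlement 36 and no expert earns settlement 27.
well-documented: the expert witness nets 36 − 6 = 30; no expert nets 27. well-documented prefers the expert witness.
poorly-documented: the expert witness nets 36 − 20 = 16; no expert nets 27. poorly-documented prefers no expert.
Neither type deviates, so the separating profile is an equilibrium.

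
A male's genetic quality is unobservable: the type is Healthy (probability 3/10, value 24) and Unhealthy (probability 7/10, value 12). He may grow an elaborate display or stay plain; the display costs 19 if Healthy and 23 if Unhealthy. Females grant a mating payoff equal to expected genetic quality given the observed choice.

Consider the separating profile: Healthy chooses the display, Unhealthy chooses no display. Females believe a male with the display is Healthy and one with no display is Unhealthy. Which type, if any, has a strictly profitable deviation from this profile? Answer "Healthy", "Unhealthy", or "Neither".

Healthy

The display pays 24; no display pays 12.
Healthy: assigned the display, nets 24 − 19 = 5; deviating to no display nets 12.
Unhealthy: assigned no display, nets 12; deviating to the display nets 24 − 23 = 1.
The Healthy type gains 7 by deviating.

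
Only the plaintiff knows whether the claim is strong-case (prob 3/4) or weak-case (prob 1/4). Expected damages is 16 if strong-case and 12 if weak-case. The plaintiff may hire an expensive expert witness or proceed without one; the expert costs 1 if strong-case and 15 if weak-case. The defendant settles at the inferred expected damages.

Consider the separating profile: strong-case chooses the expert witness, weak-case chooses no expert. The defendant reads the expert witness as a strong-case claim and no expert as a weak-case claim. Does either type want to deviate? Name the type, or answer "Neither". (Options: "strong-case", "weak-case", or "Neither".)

The expert witness pays 16; no expert pays 12.
strong-case: assigned the expert witness, nets 16 − 1 = 15; deviating to no expert nets 12.
weak-case: assigned no expert, nets 12; deviating to the expert witness nets 16 − 15 = 1.
Both types strictly prefer their assigned action; no profitable deviation.

Neither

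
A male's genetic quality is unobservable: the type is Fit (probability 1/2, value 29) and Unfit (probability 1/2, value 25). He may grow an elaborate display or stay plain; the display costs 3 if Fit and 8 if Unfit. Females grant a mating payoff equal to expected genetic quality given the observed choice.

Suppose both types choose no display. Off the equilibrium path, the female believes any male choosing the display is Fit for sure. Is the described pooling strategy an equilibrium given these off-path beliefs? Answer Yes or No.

Yes

On path, the female holds the prior and pays 1/2·29 + 1/2·25 = 27. Off path (the display), believing Fit, it pays 29.
Fit: no display nets 27; the display nets 29 − 3 = 26. Fit stays.
Unfit: no display nets 27; the display nets 29 − 8 = 21. Unfit stays.
No type deviates, so pooling is sustained.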